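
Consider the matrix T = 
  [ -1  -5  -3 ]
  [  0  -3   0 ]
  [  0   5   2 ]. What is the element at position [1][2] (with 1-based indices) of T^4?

Characteristic polynomial: s^3 + 2s^2 - 5s - 6 = (s - 2)(s + 1)(s + 3), so the eigenvalues are -3, -1, 2.
s=-1: eigenvector (1, 0, 0).
s=-3: eigenvector (1, 1, -1).
s=2: eigenvector (-1, 0, 1).
P = [[1, 1, -1], [0, 1, 0], [0, -1, 1]], D = diag(-1, -3, 2), P⁻¹ = [[1, 0, 1], [0, 1, 0], [0, 1, 1]].
T⁴ = P·diag(1, 81, 16)·P⁻¹ = [[1, 65, -15], [0, 81, 0], [0, -65, 16]].
The requested entry is 65.

65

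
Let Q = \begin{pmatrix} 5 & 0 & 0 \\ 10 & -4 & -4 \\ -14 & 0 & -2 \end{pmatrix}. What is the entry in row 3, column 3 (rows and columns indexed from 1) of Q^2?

Characteristic polynomial: λ^3 + λ^2 - 22λ - 40 = (λ - 5)(λ + 2)(λ + 4), so the eigenvalues are -4, -2, 5.
λ=-2: eigenvector (0, -2, 1).
λ=-4: eigenvector (0, 1, 0).
λ=5: eigenvector (1, 2, -2).
P = [[0, 0, 1], [-2, 1, 2], [1, 0, -2]], D = diag(-2, -4, 5), P⁻¹ = [[2, 0, 1], [2, 1, 2], [1, 0, 0]].
Q² = P·diag(4, 16, 25)·P⁻¹ = [[25, 0, 0], [66, 16, 24], [-42, 0, 4]].
The requested entry is 4.

4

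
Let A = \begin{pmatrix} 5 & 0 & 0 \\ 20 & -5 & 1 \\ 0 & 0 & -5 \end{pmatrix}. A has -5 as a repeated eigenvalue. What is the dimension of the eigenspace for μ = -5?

A + 5I = [[10, 0, 0], [20, 0, 1], [0, 0, 0]].
This matrix has rank 2, so its null space has dimension 3 − 2 = 1.

1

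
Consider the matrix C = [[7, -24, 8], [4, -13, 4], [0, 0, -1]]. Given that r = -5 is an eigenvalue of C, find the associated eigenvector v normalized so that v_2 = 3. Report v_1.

6

C + 5I = [[12, -24, 8], [4, -8, 4], [0, 0, 4]].
Solving (C + 5I)v = 0 gives the eigenspace spanned by (6, 3, 0).
With v_2 = 3, v = (6, 3, 0), so v_1 = 6.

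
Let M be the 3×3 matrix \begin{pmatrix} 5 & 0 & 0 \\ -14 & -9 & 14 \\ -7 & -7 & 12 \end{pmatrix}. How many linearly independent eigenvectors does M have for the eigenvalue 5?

M − 5I = [[0, 0, 0], [-14, -14, 14], [-7, -7, 7]].
This matrix has rank 1, so its null space has dimension 3 − 1 = 2.

2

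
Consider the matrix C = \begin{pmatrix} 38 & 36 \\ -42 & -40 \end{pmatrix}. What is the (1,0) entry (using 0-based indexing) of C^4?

1680

Characteristic polynomial: λ^2 + 2λ - 8 = (λ - 2)(λ + 4), so the eigenvalues are -4, 2.
λ=2: eigenvector (1, -1).
λ=-4: eigenvector (-6, 7).
P = [[1, -6], [-1, 7]], D = diag(2, -4), P⁻¹ = [[7, 6], [1, 1]].
C⁴ = P·diag(16, 256)·P⁻¹ = [[-1424, -1440], [1680, 1696]].
The requested entry is 1680.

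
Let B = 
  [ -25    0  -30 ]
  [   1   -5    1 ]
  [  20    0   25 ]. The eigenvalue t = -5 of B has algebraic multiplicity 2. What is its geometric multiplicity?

1

B + 5I = [[-20, 0, -30], [1, 0, 1], [20, 0, 30]].
This matrix has rank 2, so its null space has dimension 3 − 2 = 1.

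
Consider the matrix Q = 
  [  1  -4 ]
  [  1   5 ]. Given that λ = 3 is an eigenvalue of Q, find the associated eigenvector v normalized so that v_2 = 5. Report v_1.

Q − 3I = [[-2, -4], [1, 2]].
Solving (Q − 3I)v = 0 gives the eigenspace spanned by (-10, 5).
With v_2 = 5, v = (-10, 5), so v_1 = -10.

-10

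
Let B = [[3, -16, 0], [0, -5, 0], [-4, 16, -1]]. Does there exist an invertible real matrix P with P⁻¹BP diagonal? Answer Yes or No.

Yes

Characteristic polynomial: p(t) = t^3 + 3t^2 - 13t - 15 = (t - 3)(t + 1)(t + 5).
All 3 eigenvalues are distinct, so B is diagonalizable.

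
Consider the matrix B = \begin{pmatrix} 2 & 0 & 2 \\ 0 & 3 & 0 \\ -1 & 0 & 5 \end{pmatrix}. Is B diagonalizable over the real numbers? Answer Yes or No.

Characteristic polynomial: p(s) = s^3 - 10s^2 + 33s - 36 = (s - 4)(s - 3)^2.
s = 3 has algebraic multiplicity 2; rank(B − 3I) = 1, so geometric multiplicity = 2.
Every eigenvalue has geometric = algebraic multiplicity, so B is diagonalizable.

Yes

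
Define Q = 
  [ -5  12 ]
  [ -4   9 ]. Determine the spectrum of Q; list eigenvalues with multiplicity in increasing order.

Characteristic polynomial: p(t) = t^2 - 4t + 3 = (t - 3)(t - 1).
Roots (with multiplicity): 1, 3.

1, 3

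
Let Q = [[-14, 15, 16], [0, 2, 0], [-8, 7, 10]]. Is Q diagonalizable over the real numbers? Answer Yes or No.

Characteristic polynomial: p(s) = s^3 + 2s^2 - 20s + 24 = (s - 2)^2(s + 6).
s = 2 has algebraic multiplicity 2; rank(Q − 2I) = 2, so geometric multiplicity = 1.
Geometric multiplicity < algebraic multiplicity, so Q is not diagonalizable.

No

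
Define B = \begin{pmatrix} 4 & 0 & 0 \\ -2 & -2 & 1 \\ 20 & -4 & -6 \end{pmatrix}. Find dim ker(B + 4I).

1

B + 4I = [[8, 0, 0], [-2, 2, 1], [20, -4, -2]].
This matrix has rank 2, so its null space has dimension 3 − 2 = 1.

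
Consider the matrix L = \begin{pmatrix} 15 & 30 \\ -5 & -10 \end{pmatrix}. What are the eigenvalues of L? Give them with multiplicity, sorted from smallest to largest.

Characteristic polynomial: p(μ) = μ^2 - 5μ = μ(μ - 5).
Roots (with multiplicity): 0, 5.

0, 5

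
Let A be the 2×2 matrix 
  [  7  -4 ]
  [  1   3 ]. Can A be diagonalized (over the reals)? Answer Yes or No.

No

Characteristic polynomial: p(λ) = λ^2 - 10λ + 25 = (λ - 5)^2.
λ = 5 has algebraic multiplicity 2; rank(A − 5I) = 1, so geometric multiplicity = 1.
Geometric multiplicity < algebraic multiplicity, so A is not diagonalizable.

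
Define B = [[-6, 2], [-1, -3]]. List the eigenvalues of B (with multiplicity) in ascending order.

-5, -4

Characteristic polynomial: p(μ) = μ^2 + 9μ + 20 = (μ + 4)(μ + 5).
Roots (with multiplicity): -5, -4.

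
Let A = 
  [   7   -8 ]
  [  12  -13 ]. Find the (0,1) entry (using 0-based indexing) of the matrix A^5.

-6248

Characteristic polynomial: μ^2 + 6μ + 5 = (μ + 1)(μ + 5), so the eigenvalues are -5, -1.
μ=-1: eigenvector (1, 1).
μ=-5: eigenvector (2, 3).
P = [[1, 2], [1, 3]], D = diag(-1, -5), P⁻¹ = [[3, -2], [-1, 1]].
A⁵ = P·diag(-1, -3125)·P⁻¹ = [[6247, -6248], [9372, -9373]].
The requested entry is -6248.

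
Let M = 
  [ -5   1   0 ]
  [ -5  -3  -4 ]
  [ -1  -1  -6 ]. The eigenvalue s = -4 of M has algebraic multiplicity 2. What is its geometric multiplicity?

1

M + 4I = [[-1, 1, 0], [-5, 1, -4], [-1, -1, -2]].
This matrix has rank 2, so its null space has dimension 3 − 2 = 1.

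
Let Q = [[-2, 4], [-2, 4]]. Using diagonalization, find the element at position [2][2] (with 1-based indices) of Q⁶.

128

Characteristic polynomial: λ^2 - 2λ = λ(λ - 2), so the eigenvalues are 0, 2.
λ=2: eigenvector (1, 1).
λ=0: eigenvector (-2, -1).
P = [[1, -2], [1, -1]], D = diag(2, 0), P⁻¹ = [[-1, 2], [-1, 1]].
Q⁶ = P·diag(64, 0)·P⁻¹ = [[-64, 128], [-64, 128]].
The requested entry is 128.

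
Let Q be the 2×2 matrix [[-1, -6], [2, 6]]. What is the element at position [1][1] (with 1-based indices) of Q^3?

Characteristic polynomial: t^2 - 5t + 6 = (t - 3)(t - 2), so the eigenvalues are 2, 3.
t=3: eigenvector (-3, 2).
t=2: eigenvector (-2, 1).
P = [[-3, -2], [2, 1]], D = diag(3, 2), P⁻¹ = [[1, 2], [-2, -3]].
Q³ = P·diag(27, 8)·P⁻¹ = [[-49, -114], [38, 84]].
The requested entry is -49.

-49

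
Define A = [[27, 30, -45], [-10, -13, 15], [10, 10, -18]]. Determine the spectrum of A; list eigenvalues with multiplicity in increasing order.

-3, -3, 2

Characteristic polynomial: p(λ) = λ^3 + 4λ^2 - 3λ - 18 = (λ - 2)(λ + 3)^2.
Roots (with multiplicity): -3, -3, 2.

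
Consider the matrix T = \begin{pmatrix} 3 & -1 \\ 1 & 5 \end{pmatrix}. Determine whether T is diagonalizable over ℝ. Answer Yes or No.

Characteristic polynomial: p(s) = s^2 - 8s + 16 = (s - 4)^2.
s = 4 has algebraic multiplicity 2; rank(T − 4I) = 1, so geometric multiplicity = 1.
Geometric multiplicity < algebraic multiplicity, so T is not diagonalizable.

No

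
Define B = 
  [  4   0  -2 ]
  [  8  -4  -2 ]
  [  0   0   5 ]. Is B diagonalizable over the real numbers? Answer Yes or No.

Characteristic polynomial: p(r) = r^3 - 5r^2 - 16r + 80 = (r - 5)(r - 4)(r + 4).
All 3 eigenvalues are distinct, so B is diagonalizable.

Yes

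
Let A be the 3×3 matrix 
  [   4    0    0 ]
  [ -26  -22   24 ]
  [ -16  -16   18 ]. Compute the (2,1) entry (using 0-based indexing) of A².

Characteristic polynomial: μ^3 - 28μ + 48 = (μ - 4)(μ - 2)(μ + 6), so the eigenvalues are -6, 2, 4.
μ=4: eigenvector (1, -1, 0).
μ=-6: eigenvector (0, 3, 2).
μ=2: eigenvector (0, 1, 1).
P = [[1, 0, 0], [-1, 3, 1], [0, 2, 1]], D = diag(4, -6, 2), P⁻¹ = [[1, 0, 0], [1, 1, -1], [-2, -2, 3]].
A² = P·diag(16, 36, 4)·P⁻¹ = [[16, 0, 0], [84, 100, -96], [64, 64, -60]].
The requested entry is 64.

64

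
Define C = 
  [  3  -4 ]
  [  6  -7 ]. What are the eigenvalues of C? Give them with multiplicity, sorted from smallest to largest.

Characteristic polynomial: p(s) = s^2 + 4s + 3 = (s + 1)(s + 3).
Roots (with multiplicity): -3, -1.

-3, -1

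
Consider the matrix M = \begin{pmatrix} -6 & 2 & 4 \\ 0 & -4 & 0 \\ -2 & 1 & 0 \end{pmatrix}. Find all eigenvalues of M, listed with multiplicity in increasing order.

Characteristic polynomial: p(λ) = λ^3 + 10λ^2 + 32λ + 32 = (λ + 2)(λ + 4)^2.
Roots (with multiplicity): -4, -4, -2.

-4, -4, -2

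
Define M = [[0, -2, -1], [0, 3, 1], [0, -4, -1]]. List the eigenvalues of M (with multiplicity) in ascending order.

Characteristic polynomial: p(μ) = μ^3 - 2μ^2 + μ = μ(μ - 1)^2.
Roots (with multiplicity): 0, 1, 1.

0, 1, 1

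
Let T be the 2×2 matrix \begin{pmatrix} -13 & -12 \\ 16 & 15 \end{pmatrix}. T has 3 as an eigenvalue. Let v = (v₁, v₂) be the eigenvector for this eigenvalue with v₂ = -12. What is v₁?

T − 3I = [[-16, -12], [16, 12]].
Solving (T − 3I)v = 0 gives the eigenspace spanned by (9, -12).
With v₂ = -12, v = (9, -12), so v₁ = 9.

9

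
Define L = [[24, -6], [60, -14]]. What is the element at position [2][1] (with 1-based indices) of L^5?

Characteristic polynomial: t^2 - 10t + 24 = (t - 6)(t - 4), so the eigenvalues are 4, 6.
t=6: eigenvector (1, 3).
t=4: eigenvector (3, 10).
P = [[1, 3], [3, 10]], D = diag(6, 4), P⁻¹ = [[10, -3], [-3, 1]].
L⁵ = P·diag(7776, 1024)·P⁻¹ = [[68544, -20256], [202560, -59744]].
The requested entry is 202560.

202560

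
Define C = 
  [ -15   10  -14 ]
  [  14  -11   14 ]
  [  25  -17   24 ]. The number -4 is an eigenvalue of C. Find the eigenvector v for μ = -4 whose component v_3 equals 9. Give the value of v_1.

-6

C + 4I = [[-11, 10, -14], [14, -7, 14], [25, -17, 28]].
Solving (C + 4I)v = 0 gives the eigenspace spanned by (-6, 6, 9).
With v_3 = 9, v = (-6, 6, 9), so v_1 = -6.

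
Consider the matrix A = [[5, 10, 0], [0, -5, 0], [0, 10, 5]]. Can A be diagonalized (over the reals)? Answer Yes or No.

Yes

Characteristic polynomial: p(s) = s^3 - 5s^2 - 25s + 125 = (s - 5)^2(s + 5).
s = 5 has algebraic multiplicity 2; rank(A − 5I) = 1, so geometric multiplicity = 2.
Every eigenvalue has geometric = algebraic multiplicity, so A is diagonalizable.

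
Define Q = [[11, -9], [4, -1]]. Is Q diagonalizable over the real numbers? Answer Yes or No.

Characteristic polynomial: p(t) = t^2 - 10t + 25 = (t - 5)^2.
t = 5 has algebraic multiplicity 2; rank(Q − 5I) = 1, so geometric multiplicity = 1.
Geometric multiplicity < algebraic multiplicity, so Q is not diagonalizable.

No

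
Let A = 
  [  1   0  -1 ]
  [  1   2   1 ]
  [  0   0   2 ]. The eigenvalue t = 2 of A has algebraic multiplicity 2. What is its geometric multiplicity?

2

A − 2I = [[-1, 0, -1], [1, 0, 1], [0, 0, 0]].
This matrix has rank 1, so its null space has dimension 3 − 1 = 2.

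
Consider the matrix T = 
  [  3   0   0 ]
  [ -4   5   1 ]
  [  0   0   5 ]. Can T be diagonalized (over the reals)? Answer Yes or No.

Characteristic polynomial: p(λ) = λ^3 - 13λ^2 + 55λ - 75 = (λ - 5)^2(λ - 3).
λ = 5 has algebraic multiplicity 2; rank(T − 5I) = 2, so geometric multiplicity = 1.
Geometric multiplicity < algebraic multiplicity, so T is not diagonalizable.

No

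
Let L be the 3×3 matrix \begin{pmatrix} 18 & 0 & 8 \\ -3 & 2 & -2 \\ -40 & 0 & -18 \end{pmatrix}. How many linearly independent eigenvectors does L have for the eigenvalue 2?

1

L − 2I = [[16, 0, 8], [-3, 0, -2], [-40, 0, -20]].
This matrix has rank 2, so its null space has dimension 3 − 2 = 1.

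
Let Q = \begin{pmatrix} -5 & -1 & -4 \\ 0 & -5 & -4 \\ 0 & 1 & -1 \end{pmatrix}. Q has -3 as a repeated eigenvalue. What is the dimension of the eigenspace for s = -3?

1

Q + 3I = [[-2, -1, -4], [0, -2, -4], [0, 1, 2]].
This matrix has rank 2, so its null space has dimension 3 − 2 = 1.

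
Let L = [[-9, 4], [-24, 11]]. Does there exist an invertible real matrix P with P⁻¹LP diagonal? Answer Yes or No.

Yes

Characteristic polynomial: p(s) = s^2 - 2s - 3 = (s - 3)(s + 1).
All 2 eigenvalues are distinct, so L is diagonalizable.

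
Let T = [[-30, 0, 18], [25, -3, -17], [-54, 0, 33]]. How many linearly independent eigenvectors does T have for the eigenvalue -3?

1

T + 3I = [[-27, 0, 18], [25, 0, -17], [-54, 0, 36]].
This matrix has rank 2, so its null space has dimension 3 − 2 = 1.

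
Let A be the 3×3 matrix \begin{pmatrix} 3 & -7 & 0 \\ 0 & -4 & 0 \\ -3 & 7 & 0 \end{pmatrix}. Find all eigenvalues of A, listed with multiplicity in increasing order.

Characteristic polynomial: p(μ) = μ^3 + μ^2 - 12μ = μ(μ - 3)(μ + 4).
Roots (with multiplicity): -4, 0, 3.

-4, 0, 3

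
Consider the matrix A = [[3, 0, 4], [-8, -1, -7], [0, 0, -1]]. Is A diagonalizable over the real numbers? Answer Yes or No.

Characteristic polynomial: p(μ) = μ^3 - μ^2 - 5μ - 3 = (μ - 3)(μ + 1)^2.
μ = -1 has algebraic multiplicity 2; rank(A + 1I) = 2, so geometric multiplicity = 1.
Geometric multiplicity < algebraic multiplicity, so A is not diagonalizable.

No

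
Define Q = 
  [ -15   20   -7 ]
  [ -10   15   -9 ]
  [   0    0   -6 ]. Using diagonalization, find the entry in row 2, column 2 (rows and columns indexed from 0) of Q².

36

Characteristic polynomial: r^3 + 6r^2 - 25r - 150 = (r - 5)(r + 5)(r + 6), so the eigenvalues are -6, -5, 5.
r=-5: eigenvector (2, 1, 0).
r=5: eigenvector (1, 1, 0).
r=-6: eigenvector (-3, -1, 1).
P = [[2, 1, -3], [1, 1, -1], [0, 0, 1]], D = diag(-5, 5, -6), P⁻¹ = [[1, -1, 2], [-1, 2, -1], [0, 0, 1]].
Q² = P·diag(25, 25, 36)·P⁻¹ = [[25, 0, -33], [0, 25, -11], [0, 0, 36]].
The requested entry is 36.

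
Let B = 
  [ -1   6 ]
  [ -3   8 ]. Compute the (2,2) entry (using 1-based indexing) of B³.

242

Characteristic polynomial: s^2 - 7s + 10 = (s - 5)(s - 2), so the eigenvalues are 2, 5.
s=5: eigenvector (1, 1).
s=2: eigenvector (2, 1).
P = [[1, 2], [1, 1]], D = diag(5, 2), P⁻¹ = [[-1, 2], [1, -1]].
B³ = P·diag(125, 8)·P⁻¹ = [[-109, 234], [-117, 242]].
The requested entry is 242.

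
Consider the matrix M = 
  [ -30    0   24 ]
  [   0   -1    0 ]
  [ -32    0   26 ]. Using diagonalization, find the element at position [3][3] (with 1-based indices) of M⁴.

Characteristic polynomial: λ^3 + 5λ^2 - 8λ - 12 = (λ - 2)(λ + 1)(λ + 6), so the eigenvalues are -6, -1, 2.
λ=-1: eigenvector (0, 1, 0).
λ=2: eigenvector (3, 0, 4).
λ=-6: eigenvector (-1, 0, -1).
P = [[0, 3, -1], [1, 0, 0], [0, 4, -1]], D = diag(-1, 2, -6), P⁻¹ = [[0, 1, 0], [-1, 0, 1], [-4, 0, 3]].
M⁴ = P·diag(1, 16, 1296)·P⁻¹ = [[5136, 0, -3840], [0, 1, 0], [5120, 0, -3824]].
The requested entry is -3824.

-3824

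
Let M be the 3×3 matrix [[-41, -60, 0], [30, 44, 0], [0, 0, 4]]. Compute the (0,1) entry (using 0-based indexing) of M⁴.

-3060

Characteristic polynomial: s^3 - 7s^2 + 8s + 16 = (s - 4)^2(s + 1), so the eigenvalues are -1, 4, 4.
s=-1: eigenvector (-3, 2, 0).
s=4: eigenvector (4, -3, 0).
s=4: eigenvector (0, 0, 1).
P = [[-3, 4, 0], [2, -3, 0], [0, 0, 1]], D = diag(-1, 4, 4), P⁻¹ = [[-3, -4, 0], [-2, -3, 0], [0, 0, 1]].
M⁴ = P·diag(1, 256, 256)·P⁻¹ = [[-2039, -3060, 0], [1530, 2296, 0], [0, 0, 256]].
The requested entry is -3060.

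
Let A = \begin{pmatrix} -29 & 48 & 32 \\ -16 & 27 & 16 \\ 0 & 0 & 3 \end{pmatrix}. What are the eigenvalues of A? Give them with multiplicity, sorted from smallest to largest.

Characteristic polynomial: p(r) = r^3 - r^2 - 21r + 45 = (r - 3)^2(r + 5).
Roots (with multiplicity): -5, 3, 3.

-5, 3, 3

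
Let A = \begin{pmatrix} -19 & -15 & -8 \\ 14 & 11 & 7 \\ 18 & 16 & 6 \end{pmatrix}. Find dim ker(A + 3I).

1

A + 3I = [[-16, -15, -8], [14, 14, 7], [18, 16, 9]].
This matrix has rank 2, so its null space has dimension 3 − 2 = 1.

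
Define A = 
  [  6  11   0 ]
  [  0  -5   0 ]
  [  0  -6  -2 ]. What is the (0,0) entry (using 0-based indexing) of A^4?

Characteristic polynomial: λ^3 + λ^2 - 32λ - 60 = (λ - 6)(λ + 2)(λ + 5), so the eigenvalues are -5, -2, 6.
λ=6: eigenvector (1, 0, 0).
λ=-5: eigenvector (-1, 1, 2).
λ=-2: eigenvector (0, 0, 1).
P = [[1, -1, 0], [0, 1, 0], [0, 2, 1]], D = diag(6, -5, -2), P⁻¹ = [[1, 1, 0], [0, 1, 0], [0, -2, 1]].
A⁴ = P·diag(1296, 625, 16)·P⁻¹ = [[1296, 671, 0], [0, 625, 0], [0, 1218, 16]].
The requested entry is 1296.

1296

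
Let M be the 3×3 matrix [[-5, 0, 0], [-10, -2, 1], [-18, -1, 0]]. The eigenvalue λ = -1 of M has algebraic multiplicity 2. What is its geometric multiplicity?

M + 1I = [[-4, 0, 0], [-10, -1, 1], [-18, -1, 1]].
This matrix has rank 2, so its null space has dimension 3 − 2 = 1.

1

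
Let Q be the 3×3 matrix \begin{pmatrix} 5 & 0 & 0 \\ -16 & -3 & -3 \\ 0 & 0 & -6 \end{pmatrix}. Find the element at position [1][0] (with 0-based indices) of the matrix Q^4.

-1088

Characteristic polynomial: r^3 + 4r^2 - 27r - 90 = (r - 5)(r + 3)(r + 6), so the eigenvalues are -6, -3, 5.
r=-3: eigenvector (0, 1, 0).
r=5: eigenvector (1, -2, 0).
r=-6: eigenvector (0, 1, 1).
P = [[0, 1, 0], [1, -2, 1], [0, 0, 1]], D = diag(-3, 5, -6), P⁻¹ = [[2, 1, -1], [1, 0, 0], [0, 0, 1]].
Q⁴ = P·diag(81, 625, 1296)·P⁻¹ = [[625, 0, 0], [-1088, 81, 1215], [0, 0, 1296]].
The requested entry is -1088.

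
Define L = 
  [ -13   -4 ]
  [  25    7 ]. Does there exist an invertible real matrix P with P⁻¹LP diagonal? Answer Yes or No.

Characteristic polynomial: p(t) = t^2 + 6t + 9 = (t + 3)^2.
t = -3 has algebraic multiplicity 2; rank(L + 3I) = 1, so geometric multiplicity = 1.
Geometric multiplicity < algebraic multiplicity, so L is not diagonalizable.

No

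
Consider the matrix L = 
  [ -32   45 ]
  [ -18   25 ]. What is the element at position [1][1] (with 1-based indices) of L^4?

Characteristic polynomial: s^2 + 7s + 10 = (s + 2)(s + 5), so the eigenvalues are -5, -2.
s=-2: eigenvector (-3, -2).
s=-5: eigenvector (-5, -3).
P = [[-3, -5], [-2, -3]], D = diag(-2, -5), P⁻¹ = [[3, -5], [-2, 3]].
L⁴ = P·diag(16, 625)·P⁻¹ = [[6106, -9135], [3654, -5465]].
The requested entry is 6106.

6106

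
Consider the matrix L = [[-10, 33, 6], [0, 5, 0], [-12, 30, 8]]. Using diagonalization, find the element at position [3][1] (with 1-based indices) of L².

24

Characteristic polynomial: r^3 - 3r^2 - 18r + 40 = (r - 5)(r - 2)(r + 4), so the eigenvalues are -4, 2, 5.
r=-4: eigenvector (1, 0, 1).
r=5: eigenvector (3, 1, 2).
r=2: eigenvector (-1, 0, -2).
P = [[1, 3, -1], [0, 1, 0], [1, 2, -2]], D = diag(-4, 5, 2), P⁻¹ = [[2, -4, -1], [0, 1, 0], [1, -1, -1]].
L² = P·diag(16, 25, 4)·P⁻¹ = [[28, 15, -12], [0, 25, 0], [24, -6, -8]].
The requested entry is 24.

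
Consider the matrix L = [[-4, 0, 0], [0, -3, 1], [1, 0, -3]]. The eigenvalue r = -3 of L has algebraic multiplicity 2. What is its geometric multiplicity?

L + 3I = [[-1, 0, 0], [0, 0, 1], [1, 0, 0]].
This matrix has rank 2, so its null space has dimension 3 − 2 = 1.

1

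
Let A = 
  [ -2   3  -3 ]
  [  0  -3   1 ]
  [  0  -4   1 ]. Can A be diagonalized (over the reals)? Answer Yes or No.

No

Characteristic polynomial: p(λ) = λ^3 + 4λ^2 + 5λ + 2 = (λ + 1)^2(λ + 2).
λ = -1 has algebraic multiplicity 2; rank(A + 1I) = 2, so geometric multiplicity = 1.
Geometric multiplicity < algebraic multiplicity, so A is not diagonalizable.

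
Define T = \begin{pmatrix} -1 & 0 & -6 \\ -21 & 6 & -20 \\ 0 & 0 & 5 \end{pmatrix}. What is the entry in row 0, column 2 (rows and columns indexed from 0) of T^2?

Characteristic polynomial: λ^3 - 10λ^2 + 19λ + 30 = (λ - 6)(λ - 5)(λ + 1), so the eigenvalues are -1, 5, 6.
λ=5: eigenvector (1, 1, -1).
λ=6: eigenvector (0, 1, 0).
λ=-1: eigenvector (1, 3, 0).
P = [[1, 0, 1], [1, 1, 3], [-1, 0, 0]], D = diag(5, 6, -1), P⁻¹ = [[0, 0, -1], [-3, 1, -2], [1, 0, 1]].
T² = P·diag(25, 36, 1)·P⁻¹ = [[1, 0, -24], [-105, 36, -94], [0, 0, 25]].
The requested entry is -24.

-24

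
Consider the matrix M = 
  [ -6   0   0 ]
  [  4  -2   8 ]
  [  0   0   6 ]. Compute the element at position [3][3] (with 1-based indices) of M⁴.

Characteristic polynomial: λ^3 + 2λ^2 - 36λ - 72 = (λ - 6)(λ + 2)(λ + 6), so the eigenvalues are -6, -2, 6.
λ=6: eigenvector (0, 1, 1).
λ=-2: eigenvector (0, 1, 0).
λ=-6: eigenvector (1, -1, 0).
P = [[0, 0, 1], [1, 1, -1], [1, 0, 0]], D = diag(6, -2, -6), P⁻¹ = [[0, 0, 1], [1, 1, -1], [1, 0, 0]].
M⁴ = P·diag(1296, 16, 1296)·P⁻¹ = [[1296, 0, 0], [-1280, 16, 1280], [0, 0, 1296]].
The requested entry is 1296.

1296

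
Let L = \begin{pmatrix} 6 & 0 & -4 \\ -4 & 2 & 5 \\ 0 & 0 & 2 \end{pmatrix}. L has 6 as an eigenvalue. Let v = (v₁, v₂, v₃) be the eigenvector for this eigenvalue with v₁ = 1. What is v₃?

L − 6I = [[0, 0, -4], [-4, -4, 5], [0, 0, -4]].
Solving (L − 6I)v = 0 gives the eigenspace spanned by (1, -1, 0).
With v₁ = 1, v = (1, -1, 0), so v₃ = 0.

0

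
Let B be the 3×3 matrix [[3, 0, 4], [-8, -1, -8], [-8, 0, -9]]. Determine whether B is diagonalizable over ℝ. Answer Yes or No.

Yes

Characteristic polynomial: p(s) = s^3 + 7s^2 + 11s + 5 = (s + 1)^2(s + 5).
s = -1 has algebraic multiplicity 2; rank(B + 1I) = 1, so geometric multiplicity = 2.
Every eigenvalue has geometric = algebraic multiplicity, so B is diagonalizable.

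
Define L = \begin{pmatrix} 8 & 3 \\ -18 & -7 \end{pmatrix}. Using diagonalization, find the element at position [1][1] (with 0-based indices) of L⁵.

Characteristic polynomial: s^2 - s - 2 = (s - 2)(s + 1), so the eigenvalues are -1, 2.
s=-1: eigenvector (1, -3).
s=2: eigenvector (1, -2).
P = [[1, 1], [-3, -2]], D = diag(-1, 2), P⁻¹ = [[-2, -1], [3, 1]].
L⁵ = P·diag(-1, 32)·P⁻¹ = [[98, 33], [-198, -67]].
The requested entry is -67.

-67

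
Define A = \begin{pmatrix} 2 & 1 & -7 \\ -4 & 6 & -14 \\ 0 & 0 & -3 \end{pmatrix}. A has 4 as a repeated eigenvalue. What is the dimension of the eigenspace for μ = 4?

1

A − 4I = [[-2, 1, -7], [-4, 2, -14], [0, 0, -7]].
This matrix has rank 2, so its null space has dimension 3 − 2 = 1.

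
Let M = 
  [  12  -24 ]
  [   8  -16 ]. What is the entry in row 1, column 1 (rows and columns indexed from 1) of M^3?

Characteristic polynomial: λ^2 + 4λ = λ(λ + 4), so the eigenvalues are -4, 0.
λ=-4: eigenvector (-3, -2).
λ=0: eigenvector (2, 1).
P = [[-3, 2], [-2, 1]], D = diag(-4, 0), P⁻¹ = [[1, -2], [2, -3]].
M³ = P·diag(-64, 0)·P⁻¹ = [[192, -384], [128, -256]].
The requested entry is 192.

192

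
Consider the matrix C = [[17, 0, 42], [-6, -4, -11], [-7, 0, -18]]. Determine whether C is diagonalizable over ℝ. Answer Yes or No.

Characteristic polynomial: p(λ) = λ^3 + 5λ^2 - 8λ - 48 = (λ - 3)(λ + 4)^2.
λ = -4 has algebraic multiplicity 2; rank(C + 4I) = 2, so geometric multiplicity = 1.
Geometric multiplicity < algebraic multiplicity, so C is not diagonalizable.

No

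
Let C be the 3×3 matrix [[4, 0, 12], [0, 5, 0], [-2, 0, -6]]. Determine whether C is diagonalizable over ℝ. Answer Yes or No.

Yes

Characteristic polynomial: p(s) = s^3 - 3s^2 - 10s = s(s - 5)(s + 2).
All 3 eigenvalues are distinct, so C is diagonalizable.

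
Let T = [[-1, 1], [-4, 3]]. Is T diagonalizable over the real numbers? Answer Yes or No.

Characteristic polynomial: p(λ) = λ^2 - 2λ + 1 = (λ - 1)^2.
λ = 1 has algebraic multiplicity 2; rank(T − 1I) = 1, so geometric multiplicity = 1.
Geometric multiplicity < algebraic multiplicity, so T is not diagonalizable.

No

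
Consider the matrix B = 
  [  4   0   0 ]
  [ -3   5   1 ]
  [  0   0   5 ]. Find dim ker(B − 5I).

1

B − 5I = [[-1, 0, 0], [-3, 0, 1], [0, 0, 0]].
This matrix has rank 2, so its null space has dimension 3 − 2 = 1.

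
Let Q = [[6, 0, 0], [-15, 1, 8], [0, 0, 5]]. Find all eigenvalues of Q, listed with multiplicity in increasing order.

Characteristic polynomial: p(s) = s^3 - 12s^2 + 41s - 30 = (s - 6)(s - 5)(s - 1).
Roots (with multiplicity): 1, 5, 6.

1, 5, 6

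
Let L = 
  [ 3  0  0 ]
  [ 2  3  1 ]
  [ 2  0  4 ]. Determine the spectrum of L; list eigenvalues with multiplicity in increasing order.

Characteristic polynomial: p(r) = r^3 - 10r^2 + 33r - 36 = (r - 4)(r - 3)^2.
Roots (with multiplicity): 3, 3, 4.

3, 3, 4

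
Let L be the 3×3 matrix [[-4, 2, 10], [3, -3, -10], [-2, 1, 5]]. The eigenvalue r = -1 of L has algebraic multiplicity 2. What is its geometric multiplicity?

L + 1I = [[-3, 2, 10], [3, -2, -10], [-2, 1, 6]].
This matrix has rank 2, so its null space has dimension 3 − 2 = 1.

1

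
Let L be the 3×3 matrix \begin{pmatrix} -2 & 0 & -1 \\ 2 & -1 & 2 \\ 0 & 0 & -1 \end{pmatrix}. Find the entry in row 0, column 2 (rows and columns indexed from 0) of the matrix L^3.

Characteristic polynomial: λ^3 + 4λ^2 + 5λ + 2 = (λ + 1)^2(λ + 2), so the eigenvalues are -2, -1, -1.
λ=-2: eigenvector (1, -2, 0).
λ=-1: eigenvector (0, 1, 0).
λ=-1: eigenvector (-1, 0, 1).
P = [[1, 0, -1], [-2, 1, 0], [0, 0, 1]], D = diag(-2, -1, -1), P⁻¹ = [[1, 0, 1], [2, 1, 2], [0, 0, 1]].
L³ = P·diag(-8, -1, -1)·P⁻¹ = [[-8, 0, -7], [14, -1, 14], [0, 0, -1]].
The requested entry is -7.

-7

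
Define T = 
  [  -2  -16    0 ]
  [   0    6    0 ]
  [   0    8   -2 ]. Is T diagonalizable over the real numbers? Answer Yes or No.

Characteristic polynomial: p(λ) = λ^3 - 2λ^2 - 20λ - 24 = (λ - 6)(λ + 2)^2.
λ = -2 has algebraic multiplicity 2; rank(T + 2I) = 1, so geometric multiplicity = 2.
Every eigenvalue has geometric = algebraic multiplicity, so T is diagonalizable.

Yes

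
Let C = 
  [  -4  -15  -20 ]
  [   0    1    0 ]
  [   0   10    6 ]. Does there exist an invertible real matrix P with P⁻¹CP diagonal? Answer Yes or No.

Characteristic polynomial: p(s) = s^3 - 3s^2 - 22s + 24 = (s - 6)(s - 1)(s + 4).
All 3 eigenvalues are distinct, so C is diagonalizable.

Yes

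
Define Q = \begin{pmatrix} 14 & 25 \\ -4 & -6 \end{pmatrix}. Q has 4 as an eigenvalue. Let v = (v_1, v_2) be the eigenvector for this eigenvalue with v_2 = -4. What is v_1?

10

Q − 4I = [[10, 25], [-4, -10]].
Solving (Q − 4I)v = 0 gives the eigenspace spanned by (10, -4).
With v_2 = -4, v = (10, -4), so v_1 = 10.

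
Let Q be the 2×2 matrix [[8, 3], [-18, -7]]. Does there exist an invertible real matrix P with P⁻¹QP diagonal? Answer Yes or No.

Yes

Characteristic polynomial: p(s) = s^2 - s - 2 = (s - 2)(s + 1).
All 2 eigenvalues are distinct, so Q is diagonalizable.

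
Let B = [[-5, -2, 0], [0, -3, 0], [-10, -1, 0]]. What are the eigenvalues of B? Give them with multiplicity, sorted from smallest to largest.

Characteristic polynomial: p(s) = s^3 + 8s^2 + 15s = s(s + 3)(s + 5).
Roots (with multiplicity): -5, -3, 0.

-5, -3, 0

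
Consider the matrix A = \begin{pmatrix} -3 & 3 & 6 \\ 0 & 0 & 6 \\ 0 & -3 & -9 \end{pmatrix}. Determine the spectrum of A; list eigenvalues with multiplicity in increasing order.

-6, -3, -3

Characteristic polynomial: p(t) = t^3 + 12t^2 + 45t + 54 = (t + 3)^2(t + 6).
Roots (with multiplicity): -6, -3, -3.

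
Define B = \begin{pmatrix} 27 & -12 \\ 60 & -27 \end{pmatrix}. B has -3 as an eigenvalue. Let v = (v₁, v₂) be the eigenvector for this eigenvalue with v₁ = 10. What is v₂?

B + 3I = [[30, -12], [60, -24]].
Solving (B + 3I)v = 0 gives the eigenspace spanned by (10, 25).
With v₁ = 10, v = (10, 25), so v₂ = 25.

25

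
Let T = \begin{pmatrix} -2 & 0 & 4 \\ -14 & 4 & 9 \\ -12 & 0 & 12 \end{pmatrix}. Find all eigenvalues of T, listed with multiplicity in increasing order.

4, 4, 6

Characteristic polynomial: p(s) = s^3 - 14s^2 + 64s - 96 = (s - 6)(s - 4)^2.
Roots (with multiplicity): 4, 4, 6.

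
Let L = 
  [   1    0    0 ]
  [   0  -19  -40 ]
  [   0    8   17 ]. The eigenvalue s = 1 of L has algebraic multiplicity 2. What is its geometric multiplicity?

2

L − 1I = [[0, 0, 0], [0, -20, -40], [0, 8, 16]].
This matrix has rank 1, so its null space has dimension 3 − 1 = 2.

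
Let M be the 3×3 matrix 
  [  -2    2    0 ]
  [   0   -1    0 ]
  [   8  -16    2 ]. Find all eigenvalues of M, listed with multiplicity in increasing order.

Characteristic polynomial: p(t) = t^3 + t^2 - 4t - 4 = (t - 2)(t + 1)(t + 2).
Roots (with multiplicity): -2, -1, 2.

-2, -1, 2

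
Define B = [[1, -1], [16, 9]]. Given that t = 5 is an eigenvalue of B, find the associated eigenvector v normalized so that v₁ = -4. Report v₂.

16

B − 5I = [[-4, -1], [16, 4]].
Solving (B − 5I)v = 0 gives the eigenspace spanned by (-4, 16).
With v₁ = -4, v = (-4, 16), so v₂ = 16.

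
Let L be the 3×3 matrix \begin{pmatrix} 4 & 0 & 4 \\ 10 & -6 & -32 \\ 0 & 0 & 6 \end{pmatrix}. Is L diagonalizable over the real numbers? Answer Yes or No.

Characteristic polynomial: p(μ) = μ^3 - 4μ^2 - 36μ + 144 = (μ - 6)(μ - 4)(μ + 6).
All 3 eigenvalues are distinct, so L is diagonalizable.

Yes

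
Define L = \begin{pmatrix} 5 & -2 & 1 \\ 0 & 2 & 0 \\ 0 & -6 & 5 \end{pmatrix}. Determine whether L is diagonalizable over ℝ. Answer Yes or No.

No

Characteristic polynomial: p(μ) = μ^3 - 12μ^2 + 45μ - 50 = (μ - 5)^2(μ - 2).
μ = 5 has algebraic multiplicity 2; rank(L − 5I) = 2, so geometric multiplicity = 1.
Geometric multiplicity < algebraic multiplicity, so L is not diagonalizable.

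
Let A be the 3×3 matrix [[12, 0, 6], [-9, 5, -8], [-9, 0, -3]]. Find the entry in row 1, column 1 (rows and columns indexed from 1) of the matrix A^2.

90

Characteristic polynomial: λ^3 - 14λ^2 + 63λ - 90 = (λ - 6)(λ - 5)(λ - 3), so the eigenvalues are 3, 5, 6.
λ=6: eigenvector (1, -1, -1).
λ=5: eigenvector (0, 1, 0).
λ=3: eigenvector (-2, 3, 3).
P = [[1, 0, -2], [-1, 1, 3], [-1, 0, 3]], D = diag(6, 5, 3), P⁻¹ = [[3, 0, 2], [0, 1, -1], [1, 0, 1]].
A² = P·diag(36, 25, 9)·P⁻¹ = [[90, 0, 54], [-81, 25, -70], [-81, 0, -45]].
The requested entry is 90.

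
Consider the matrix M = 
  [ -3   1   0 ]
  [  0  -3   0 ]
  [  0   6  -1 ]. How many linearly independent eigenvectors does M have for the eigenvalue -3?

M + 3I = [[0, 1, 0], [0, 0, 0], [0, 6, 2]].
This matrix has rank 2, so its null space has dimension 3 − 2 = 1.

1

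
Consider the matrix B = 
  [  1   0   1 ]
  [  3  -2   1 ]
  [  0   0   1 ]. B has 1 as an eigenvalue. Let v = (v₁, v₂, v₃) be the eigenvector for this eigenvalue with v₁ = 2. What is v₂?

2

B − 1I = [[0, 0, 1], [3, -3, 1], [0, 0, 0]].
Solving (B − 1I)v = 0 gives the eigenspace spanned by (2, 2, 0).
With v₁ = 2, v = (2, 2, 0), so v₂ = 2.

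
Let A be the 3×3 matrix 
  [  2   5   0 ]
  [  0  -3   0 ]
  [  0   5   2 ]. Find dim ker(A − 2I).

A − 2I = [[0, 5, 0], [0, -5, 0], [0, 5, 0]].
This matrix has rank 1, so its null space has dimension 3 − 1 = 2.

2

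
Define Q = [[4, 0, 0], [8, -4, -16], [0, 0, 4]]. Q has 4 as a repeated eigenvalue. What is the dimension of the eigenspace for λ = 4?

2

Q − 4I = [[0, 0, 0], [8, -8, -16], [0, 0, 0]].
This matrix has rank 1, so its null space has dimension 3 − 1 = 2.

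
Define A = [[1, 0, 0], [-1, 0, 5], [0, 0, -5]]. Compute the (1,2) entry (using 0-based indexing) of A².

Characteristic polynomial: μ^3 + 4μ^2 - 5μ = μ(μ - 1)(μ + 5), so the eigenvalues are -5, 0, 1.
μ=1: eigenvector (1, -1, 0).
μ=0: eigenvector (0, 1, 0).
μ=-5: eigenvector (0, -1, 1).
P = [[1, 0, 0], [-1, 1, -1], [0, 0, 1]], D = diag(1, 0, -5), P⁻¹ = [[1, 0, 0], [1, 1, 1], [0, 0, 1]].
A² = P·diag(1, 0, 25)·P⁻¹ = [[1, 0, 0], [-1, 0, -25], [0, 0, 25]].
The requested entry is -25.

-25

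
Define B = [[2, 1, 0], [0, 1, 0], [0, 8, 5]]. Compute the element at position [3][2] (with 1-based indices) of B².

48

Characteristic polynomial: r^3 - 8r^2 + 17r - 10 = (r - 5)(r - 2)(r - 1), so the eigenvalues are 1, 2, 5.
r=1: eigenvector (-1, 1, -2).
r=2: eigenvector (1, 0, 0).
r=5: eigenvector (0, 0, 1).
P = [[-1, 1, 0], [1, 0, 0], [-2, 0, 1]], D = diag(1, 2, 5), P⁻¹ = [[0, 1, 0], [1, 1, 0], [0, 2, 1]].
B² = P·diag(1, 4, 25)·P⁻¹ = [[4, 3, 0], [0, 1, 0], [0, 48, 25]].
The requested entry is 48.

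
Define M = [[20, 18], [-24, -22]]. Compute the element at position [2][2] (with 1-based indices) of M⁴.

976

Characteristic polynomial: λ^2 + 2λ - 8 = (λ - 2)(λ + 4), so the eigenvalues are -4, 2.
λ=-4: eigenvector (-3, 4).
λ=2: eigenvector (-1, 1).
P = [[-3, -1], [4, 1]], D = diag(-4, 2), P⁻¹ = [[1, 1], [-4, -3]].
M⁴ = P·diag(256, 16)·P⁻¹ = [[-704, -720], [960, 976]].
The requested entry is 976.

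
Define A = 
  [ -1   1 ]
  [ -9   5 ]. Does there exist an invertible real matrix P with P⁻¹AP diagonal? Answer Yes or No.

Characteristic polynomial: p(μ) = μ^2 - 4μ + 4 = (μ - 2)^2.
μ = 2 has algebraic multiplicity 2; rank(A − 2I) = 1, so geometric multiplicity = 1.
Geometric multiplicity < algebraic multiplicity, so A is not diagonalizable.

No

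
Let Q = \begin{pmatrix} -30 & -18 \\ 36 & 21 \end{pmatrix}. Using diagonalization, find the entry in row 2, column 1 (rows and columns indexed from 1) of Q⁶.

-551124

Characteristic polynomial: λ^2 + 9λ + 18 = (λ + 3)(λ + 6), so the eigenvalues are -6, -3.
λ=-3: eigenvector (-2, 3).
λ=-6: eigenvector (-3, 4).
P = [[-2, -3], [3, 4]], D = diag(-3, -6), P⁻¹ = [[4, 3], [-3, -2]].
Q⁶ = P·diag(729, 46656)·P⁻¹ = [[414072, 275562], [-551124, -366687]].
The requested entry is -551124.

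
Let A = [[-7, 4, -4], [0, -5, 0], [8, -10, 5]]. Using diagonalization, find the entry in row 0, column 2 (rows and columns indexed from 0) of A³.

-28

Characteristic polynomial: s^3 + 7s^2 + 7s - 15 = (s - 1)(s + 3)(s + 5), so the eigenvalues are -5, -3, 1.
s=1: eigenvector (1, 0, -2).
s=-3: eigenvector (1, 0, -1).
s=-5: eigenvector (0, 1, 1).
P = [[1, 1, 0], [0, 0, 1], [-2, -1, 1]], D = diag(1, -3, -5), P⁻¹ = [[-1, 1, -1], [2, -1, 1], [0, 1, 0]].
A³ = P·diag(1, -27, -125)·P⁻¹ = [[-55, 28, -28], [0, -125, 0], [56, -154, 29]].
The requested entry is -28.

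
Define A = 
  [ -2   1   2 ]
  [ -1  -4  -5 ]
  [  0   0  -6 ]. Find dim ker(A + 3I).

A + 3I = [[1, 1, 2], [-1, -1, -5], [0, 0, -3]].
This matrix has rank 2, so its null space has dimension 3 − 2 = 1.

1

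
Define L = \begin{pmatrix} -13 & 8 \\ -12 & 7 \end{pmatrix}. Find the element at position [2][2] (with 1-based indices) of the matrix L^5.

6247

Characteristic polynomial: λ^2 + 6λ + 5 = (λ + 1)(λ + 5), so the eigenvalues are -5, -1.
λ=-1: eigenvector (2, 3).
λ=-5: eigenvector (-1, -1).
P = [[2, -1], [3, -1]], D = diag(-1, -5), P⁻¹ = [[-1, 1], [-3, 2]].
L⁵ = P·diag(-1, -3125)·P⁻¹ = [[-9373, 6248], [-9372, 6247]].
The requested entry is 6247.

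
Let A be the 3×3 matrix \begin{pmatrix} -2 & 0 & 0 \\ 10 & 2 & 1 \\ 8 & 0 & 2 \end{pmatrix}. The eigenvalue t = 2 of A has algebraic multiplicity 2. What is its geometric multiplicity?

1

A − 2I = [[-4, 0, 0], [10, 0, 1], [8, 0, 0]].
This matrix has rank 2, so its null space has dimension 3 − 2 = 1.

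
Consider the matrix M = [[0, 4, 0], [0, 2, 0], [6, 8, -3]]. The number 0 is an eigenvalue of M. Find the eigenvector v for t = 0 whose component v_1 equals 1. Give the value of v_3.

2

M = [[0, 4, 0], [0, 2, 0], [6, 8, -3]].
Solving (M)v = 0 gives the eigenspace spanned by (1, 0, 2).
With v_1 = 1, v = (1, 0, 2), so v_3 = 2.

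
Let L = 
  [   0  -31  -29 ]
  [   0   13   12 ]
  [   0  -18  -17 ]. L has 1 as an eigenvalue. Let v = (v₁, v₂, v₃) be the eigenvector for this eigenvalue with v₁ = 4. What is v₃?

2

L − 1I = [[-1, -31, -29], [0, 12, 12], [0, -18, -18]].
Solving (L − 1I)v = 0 gives the eigenspace spanned by (4, -2, 2).
With v₁ = 4, v = (4, -2, 2), so v₃ = 2.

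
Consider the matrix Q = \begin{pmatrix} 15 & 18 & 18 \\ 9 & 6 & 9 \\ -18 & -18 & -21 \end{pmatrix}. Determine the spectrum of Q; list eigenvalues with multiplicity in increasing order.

-3, -3, 6

Characteristic polynomial: p(λ) = λ^3 - 27λ - 54 = (λ - 6)(λ + 3)^2.
Roots (with multiplicity): -3, -3, 6.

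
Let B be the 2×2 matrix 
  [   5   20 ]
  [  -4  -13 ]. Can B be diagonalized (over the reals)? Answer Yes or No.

Yes

Characteristic polynomial: p(λ) = λ^2 + 8λ + 15 = (λ + 3)(λ + 5).
All 2 eigenvalues are distinct, so B is diagonalizable.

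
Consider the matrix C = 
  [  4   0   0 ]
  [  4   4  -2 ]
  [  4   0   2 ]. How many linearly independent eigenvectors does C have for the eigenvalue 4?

2

C − 4I = [[0, 0, 0], [4, 0, -2], [4, 0, -2]].
This matrix has rank 1, so its null space has dimension 3 − 1 = 2.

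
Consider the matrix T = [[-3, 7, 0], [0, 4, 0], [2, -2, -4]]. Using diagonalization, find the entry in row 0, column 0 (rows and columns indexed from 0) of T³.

Characteristic polynomial: r^3 + 3r^2 - 16r - 48 = (r - 4)(r + 3)(r + 4), so the eigenvalues are -4, -3, 4.
r=4: eigenvector (1, 1, 0).
r=-3: eigenvector (-1, 0, -2).
r=-4: eigenvector (0, 0, 1).
P = [[1, -1, 0], [1, 0, 0], [0, -2, 1]], D = diag(4, -3, -4), P⁻¹ = [[0, 1, 0], [-1, 1, 0], [-2, 2, 1]].
T³ = P·diag(64, -27, -64)·P⁻¹ = [[-27, 91, 0], [0, 64, 0], [74, -74, -64]].
The requested entry is -27.

-27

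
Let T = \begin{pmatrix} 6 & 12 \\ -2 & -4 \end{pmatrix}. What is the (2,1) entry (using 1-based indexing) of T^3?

Characteristic polynomial: λ^2 - 2λ = λ(λ - 2), so the eigenvalues are 0, 2.
λ=2: eigenvector (3, -1).
λ=0: eigenvector (-2, 1).
P = [[3, -2], [-1, 1]], D = diag(2, 0), P⁻¹ = [[1, 2], [1, 3]].
T³ = P·diag(8, 0)·P⁻¹ = [[24, 48], [-8, -16]].
The requested entry is -8.

-8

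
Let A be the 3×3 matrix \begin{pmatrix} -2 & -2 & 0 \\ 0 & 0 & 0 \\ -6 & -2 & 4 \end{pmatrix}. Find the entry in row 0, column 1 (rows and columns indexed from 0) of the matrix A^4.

Characteristic polynomial: t^3 - 2t^2 - 8t = t(t - 4)(t + 2), so the eigenvalues are -2, 0, 4.
t=-2: eigenvector (1, 0, 1).
t=0: eigenvector (-1, 1, -1).
t=4: eigenvector (0, 0, 1).
P = [[1, -1, 0], [0, 1, 0], [1, -1, 1]], D = diag(-2, 0, 4), P⁻¹ = [[1, 1, 0], [0, 1, 0], [-1, 0, 1]].
A⁴ = P·diag(16, 0, 256)·P⁻¹ = [[16, 16, 0], [0, 0, 0], [-240, 16, 256]].
The requested entry is 16.

16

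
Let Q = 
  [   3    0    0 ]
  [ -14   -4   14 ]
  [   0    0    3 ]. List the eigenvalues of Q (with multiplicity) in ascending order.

-4, 3, 3

Characteristic polynomial: p(t) = t^3 - 2t^2 - 15t + 36 = (t - 3)^2(t + 4).
Roots (with multiplicity): -4, 3, 3.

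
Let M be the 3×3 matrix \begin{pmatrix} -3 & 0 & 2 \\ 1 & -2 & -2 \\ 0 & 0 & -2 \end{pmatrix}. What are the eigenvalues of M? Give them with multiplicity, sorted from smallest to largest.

Characteristic polynomial: p(t) = t^3 + 7t^2 + 16t + 12 = (t + 2)^2(t + 3).
Roots (with multiplicity): -3, -2, -2.

-3, -2, -2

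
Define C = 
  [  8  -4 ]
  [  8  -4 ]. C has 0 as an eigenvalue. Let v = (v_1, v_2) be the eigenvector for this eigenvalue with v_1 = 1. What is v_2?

C = [[8, -4], [8, -4]].
Solving (C)v = 0 gives the eigenspace spanned by (1, 2).
With v_1 = 1, v = (1, 2), so v_2 = 2.

2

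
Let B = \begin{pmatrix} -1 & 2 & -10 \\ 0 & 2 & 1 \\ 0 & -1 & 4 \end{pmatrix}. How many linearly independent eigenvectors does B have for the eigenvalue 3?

1

B − 3I = [[-4, 2, -10], [0, -1, 1], [0, -1, 1]].
This matrix has rank 2, so its null space has dimension 3 − 2 = 1.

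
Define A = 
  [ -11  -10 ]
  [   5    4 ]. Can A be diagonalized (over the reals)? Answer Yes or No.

Characteristic polynomial: p(t) = t^2 + 7t + 6 = (t + 1)(t + 6).
All 2 eigenvalues are distinct, so A is diagonalizable.

Yes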